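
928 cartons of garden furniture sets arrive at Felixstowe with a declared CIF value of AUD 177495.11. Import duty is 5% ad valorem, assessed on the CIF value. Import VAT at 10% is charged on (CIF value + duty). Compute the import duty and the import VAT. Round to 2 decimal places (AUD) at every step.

Import duty = 177495.11 × 5% = 8874.76
VAT base = CIF + duty = 177495.11 + 8874.76 = 186369.87
Import VAT = 186369.87 × 10% = 18636.99

Import duty: AUD 8874.76; import VAT: AUD 18636.99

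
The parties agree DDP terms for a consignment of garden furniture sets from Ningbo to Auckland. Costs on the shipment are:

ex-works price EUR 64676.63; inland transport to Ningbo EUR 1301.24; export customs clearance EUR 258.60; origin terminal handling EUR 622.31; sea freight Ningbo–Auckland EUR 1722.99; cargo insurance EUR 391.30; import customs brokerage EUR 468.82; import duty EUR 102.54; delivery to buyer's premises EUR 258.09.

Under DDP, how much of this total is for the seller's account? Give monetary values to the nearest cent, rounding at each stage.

DDP: the seller bears all costs including import duty.
Seller's account: goods 64676.63 + inland to port 1301.24 + export clearance 258.60 + origin terminal 622.31 + freight 1722.99 + insurance 391.30 + brokerage 468.82 + duty 102.54 + delivery 258.09 = 69802.52
Buyer's account: 0.00

Seller's account: EUR 69802.52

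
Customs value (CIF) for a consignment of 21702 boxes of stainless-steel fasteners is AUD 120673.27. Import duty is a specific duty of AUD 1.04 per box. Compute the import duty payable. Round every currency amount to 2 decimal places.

Import duty: AUD 22570.08

Import duty = 21702 × 1.04 = 22570.08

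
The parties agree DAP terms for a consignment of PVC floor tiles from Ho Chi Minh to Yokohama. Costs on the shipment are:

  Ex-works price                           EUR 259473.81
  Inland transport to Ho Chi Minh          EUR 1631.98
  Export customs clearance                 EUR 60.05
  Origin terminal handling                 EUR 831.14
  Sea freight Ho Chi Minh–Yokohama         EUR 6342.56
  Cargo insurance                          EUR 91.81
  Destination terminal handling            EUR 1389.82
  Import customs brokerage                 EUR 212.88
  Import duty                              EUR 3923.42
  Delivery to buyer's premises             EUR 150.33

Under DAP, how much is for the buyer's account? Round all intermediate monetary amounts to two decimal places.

Buyer's account: EUR 4136.30

DAP: the seller bears all costs to the named destination except import duty and clearance.
Seller's account: goods 259473.81 + inland to port 1631.98 + export clearance 60.05 + origin terminal 831.14 + freight 6342.56 + insurance 91.81 + destination terminal 1389.82 + delivery 150.33 = 269971.50
Buyer's account: brokerage 212.88 + duty 3923.42 = 4136.30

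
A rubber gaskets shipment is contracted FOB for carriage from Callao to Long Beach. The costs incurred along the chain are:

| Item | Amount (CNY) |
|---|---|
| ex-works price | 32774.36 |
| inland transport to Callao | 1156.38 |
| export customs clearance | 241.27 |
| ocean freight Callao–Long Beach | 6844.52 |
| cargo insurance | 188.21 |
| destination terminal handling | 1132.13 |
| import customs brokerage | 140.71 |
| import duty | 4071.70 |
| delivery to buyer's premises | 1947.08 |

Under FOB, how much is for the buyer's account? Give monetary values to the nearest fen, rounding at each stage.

Buyer's account: CNY 14324.35

FOB: the seller bears costs until goods are on board at the origin port; the buyer bears freight, insurance and all costs thereafter.
Seller's account: goods 32774.36 + inland to port 1156.38 + export clearance 241.27 = 34172.01
Buyer's account: freight 6844.52 + insurance 188.21 + destination terminal 1132.13 + brokerage 140.71 + duty 4071.70 + delivery 1947.08 = 14324.35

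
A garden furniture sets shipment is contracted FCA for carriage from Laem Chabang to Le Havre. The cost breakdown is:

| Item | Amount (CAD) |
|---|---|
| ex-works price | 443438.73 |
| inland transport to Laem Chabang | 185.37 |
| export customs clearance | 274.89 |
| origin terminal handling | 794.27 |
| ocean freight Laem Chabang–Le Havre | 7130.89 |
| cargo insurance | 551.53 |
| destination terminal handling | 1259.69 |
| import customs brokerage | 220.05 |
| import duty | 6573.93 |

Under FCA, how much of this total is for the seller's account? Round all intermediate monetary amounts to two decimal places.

FCA: the seller delivers export-cleared goods to the carrier; the buyer bears costs from that point.
Seller's account: goods 443438.73 + inland to port 185.37 + export clearance 274.89 = 443898.99
Buyer's account: origin terminal 794.27 + freight 7130.89 + insurance 551.53 + destination terminal 1259.69 + brokerage 220.05 + duty 6573.93 = 16530.36

Seller's account: CAD 443898.99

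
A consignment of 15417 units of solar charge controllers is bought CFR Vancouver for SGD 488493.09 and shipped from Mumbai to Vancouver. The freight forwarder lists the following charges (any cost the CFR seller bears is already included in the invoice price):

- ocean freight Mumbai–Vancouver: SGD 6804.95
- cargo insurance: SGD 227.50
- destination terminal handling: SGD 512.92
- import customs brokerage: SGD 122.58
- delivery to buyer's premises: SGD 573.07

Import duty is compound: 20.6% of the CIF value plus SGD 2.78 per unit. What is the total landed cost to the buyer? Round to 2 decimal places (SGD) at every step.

CFR: the seller pays costs through ocean freight to the destination port, but not insurance.
Already in the invoice (seller's account under CFR): freight — exclude.
CIF value = CFR price + insurance = 488493.09 + 227.50 = 488720.59
Ad valorem component: 488720.59 × 20.6% = 100676.44
Specific component: 15417 × 2.78 = 42859.26
Import duty = 100676.44 + 42859.26 = 143535.70
Buyer bears: insurance 227.50 + destination terminal 512.92 + brokerage 122.58 + delivery 573.07 + duty 143535.70 = 144971.77
Landed cost = invoice 488493.09 + 144971.77 = 633464.86

Total landed cost: SGD 633464.86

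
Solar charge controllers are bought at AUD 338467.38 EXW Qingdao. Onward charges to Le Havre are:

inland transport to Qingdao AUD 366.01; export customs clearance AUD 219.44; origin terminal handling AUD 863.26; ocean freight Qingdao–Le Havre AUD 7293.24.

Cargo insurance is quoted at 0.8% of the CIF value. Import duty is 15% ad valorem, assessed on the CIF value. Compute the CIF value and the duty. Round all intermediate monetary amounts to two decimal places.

Let C be the CIF value. C = EXW price + pre-shipment costs + freight + 0.8% × C
C − 0.8% × C = 338467.38 + 366.01 + 219.44 + 863.26 + 7293.24
0.992 × C = 347209.33
C = 347209.33 / 0.992 = 350009.41
Insurance premium = 0.8% × 350009.41 = 2800.08
Import duty = 350009.41 × 15% = 52501.41

CIF value: AUD 350009.41; import duty: AUD 52501.41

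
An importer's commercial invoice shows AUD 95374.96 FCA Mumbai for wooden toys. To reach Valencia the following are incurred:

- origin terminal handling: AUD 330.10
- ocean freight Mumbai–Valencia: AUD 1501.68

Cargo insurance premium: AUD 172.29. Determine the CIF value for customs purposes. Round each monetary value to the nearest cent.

CIF = FCA price + pre-shipment costs + freight + insurance
CIF = 95374.96 + 330.10 + 1501.68 + 172.29 = 97379.03

CIF value: AUD 97379.03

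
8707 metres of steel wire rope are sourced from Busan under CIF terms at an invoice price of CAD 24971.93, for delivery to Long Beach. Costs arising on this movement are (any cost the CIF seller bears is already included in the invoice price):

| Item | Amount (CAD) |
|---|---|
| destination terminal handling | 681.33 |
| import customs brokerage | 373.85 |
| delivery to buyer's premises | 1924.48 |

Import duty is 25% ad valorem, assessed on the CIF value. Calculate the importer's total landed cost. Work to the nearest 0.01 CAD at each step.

Total landed cost: CAD 34194.57

CIF: the seller pays costs through ocean freight and marine insurance to the destination port.
The CIF price already equals the CIF value: 24971.93
Import duty = 24971.93 × 25% = 6242.98
Buyer bears: destination terminal 681.33 + brokerage 373.85 + delivery 1924.48 + duty 6242.98 = 9222.64
Landed cost = invoice 24971.93 + 9222.64 = 34194.57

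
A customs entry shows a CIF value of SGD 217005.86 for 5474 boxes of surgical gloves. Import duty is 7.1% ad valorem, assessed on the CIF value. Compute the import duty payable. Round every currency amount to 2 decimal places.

Import duty: SGD 15407.42

Import duty = 217005.86 × 7.1% = 15407.42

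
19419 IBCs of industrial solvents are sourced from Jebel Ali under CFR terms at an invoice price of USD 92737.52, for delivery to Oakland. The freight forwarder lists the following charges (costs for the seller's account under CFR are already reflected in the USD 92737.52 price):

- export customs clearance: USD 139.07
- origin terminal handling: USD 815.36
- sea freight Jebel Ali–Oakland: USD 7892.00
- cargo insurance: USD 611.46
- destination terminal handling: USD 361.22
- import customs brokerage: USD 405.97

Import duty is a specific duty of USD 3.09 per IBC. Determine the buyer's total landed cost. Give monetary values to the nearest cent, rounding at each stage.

Total landed cost: USD 154120.88

CFR: the seller pays costs through ocean freight to the destination port, but not insurance.
Already in the invoice (seller's account under CFR): export clearance, origin terminal, freight — exclude.
CIF value = CFR price + insurance = 92737.52 + 611.46 = 93348.98
Import duty = 19419 × 3.09 = 60004.71
Buyer bears: insurance 611.46 + destination terminal 361.22 + brokerage 405.97 + duty 60004.71 = 61383.36
Landed cost = invoice 92737.52 + 61383.36 = 154120.88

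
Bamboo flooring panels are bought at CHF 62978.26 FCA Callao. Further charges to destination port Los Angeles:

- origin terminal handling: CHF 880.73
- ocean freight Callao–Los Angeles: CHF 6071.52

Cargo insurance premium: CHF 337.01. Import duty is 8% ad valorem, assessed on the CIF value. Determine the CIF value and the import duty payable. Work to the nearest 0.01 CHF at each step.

CIF = FCA price + pre-shipment costs + freight + insurance
CIF = 62978.26 + 880.73 + 6071.52 + 337.01 = 70267.52
Import duty = 70267.52 × 8% = 5621.40

CIF value: CHF 70267.52; import duty: CHF 5621.40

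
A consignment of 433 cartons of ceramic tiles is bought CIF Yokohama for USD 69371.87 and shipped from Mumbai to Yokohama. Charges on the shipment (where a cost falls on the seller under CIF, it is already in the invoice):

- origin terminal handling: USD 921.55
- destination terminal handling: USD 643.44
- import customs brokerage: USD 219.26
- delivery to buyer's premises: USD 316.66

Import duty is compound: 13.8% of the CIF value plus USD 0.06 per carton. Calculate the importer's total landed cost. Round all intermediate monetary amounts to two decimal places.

CIF: the seller pays costs through ocean freight and marine insurance to the destination port.
Already in the invoice (seller's account under CIF): origin terminal — exclude.
The CIF price already equals the CIF value: 69371.87
Ad valorem component: 69371.87 × 13.8% = 9573.32
Specific component: 433 × 0.06 = 25.98
Import duty = 9573.32 + 25.98 = 9599.30
Buyer bears: destination terminal 643.44 + brokerage 219.26 + delivery 316.66 + duty 9599.30 = 10778.66
Landed cost = invoice 69371.87 + 10778.66 = 80150.53

Total landed cost: USD 80150.53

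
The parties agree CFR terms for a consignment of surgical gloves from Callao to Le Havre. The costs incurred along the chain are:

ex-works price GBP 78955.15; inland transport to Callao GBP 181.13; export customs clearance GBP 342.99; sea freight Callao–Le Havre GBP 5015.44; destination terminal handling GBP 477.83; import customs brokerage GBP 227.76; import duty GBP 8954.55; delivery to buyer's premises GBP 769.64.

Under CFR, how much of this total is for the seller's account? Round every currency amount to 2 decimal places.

CFR: the seller pays costs through ocean freight to the destination port, but not insurance.
Seller's account: goods 78955.15 + inland to port 181.13 + export clearance 342.99 + freight 5015.44 = 84494.71
Buyer's account: destination terminal 477.83 + brokerage 227.76 + duty 8954.55 + delivery 769.64 = 10429.78

Seller's account: GBP 84494.71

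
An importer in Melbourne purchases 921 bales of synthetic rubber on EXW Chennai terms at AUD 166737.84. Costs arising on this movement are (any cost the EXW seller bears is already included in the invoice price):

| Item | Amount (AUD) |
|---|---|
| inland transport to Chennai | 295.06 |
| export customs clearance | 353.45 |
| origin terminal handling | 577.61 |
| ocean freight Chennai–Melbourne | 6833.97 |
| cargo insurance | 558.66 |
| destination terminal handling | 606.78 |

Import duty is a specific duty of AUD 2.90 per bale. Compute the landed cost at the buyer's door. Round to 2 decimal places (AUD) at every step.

EXW: the seller makes goods available at their premises; the buyer bears all onward costs.
CIF value = EXW price + inland to port + export clearance + origin terminal + freight + insurance = 166737.84 + 295.06 + 353.45 + 577.61 + 6833.97 + 558.66 = 175356.59
Import duty = 921 × 2.90 = 2670.90
Buyer bears: inland to port 295.06 + export clearance 353.45 + origin terminal 577.61 + freight 6833.97 + insurance 558.66 + destination terminal 606.78 + duty 2670.90 = 11896.43
Landed cost = invoice 166737.84 + 11896.43 = 178634.27

Total landed cost: AUD 178634.27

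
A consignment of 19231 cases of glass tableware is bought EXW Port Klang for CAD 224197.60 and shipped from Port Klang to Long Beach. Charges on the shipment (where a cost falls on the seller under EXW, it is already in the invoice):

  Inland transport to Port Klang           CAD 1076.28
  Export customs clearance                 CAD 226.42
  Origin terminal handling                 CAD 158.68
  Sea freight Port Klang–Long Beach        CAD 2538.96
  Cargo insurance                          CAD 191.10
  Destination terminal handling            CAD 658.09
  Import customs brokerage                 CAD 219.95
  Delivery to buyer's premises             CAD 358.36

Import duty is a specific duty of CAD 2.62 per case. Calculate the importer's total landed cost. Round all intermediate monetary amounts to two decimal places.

EXW: the seller makes goods available at their premises; the buyer bears all onward costs.
CIF value = EXW price + inland to port + export clearance + origin terminal + freight + insurance = 224197.60 + 1076.28 + 226.42 + 158.68 + 2538.96 + 191.10 = 228389.04
Import duty = 19231 × 2.62 = 50385.22
Buyer bears: inland to port 1076.28 + export clearance 226.42 + origin terminal 158.68 + freight 2538.96 + insurance 191.10 + destination terminal 658.09 + brokerage 219.95 + delivery 358.36 + duty 50385.22 = 55813.06
Landed cost = invoice 224197.60 + 55813.06 = 280010.66

Total landed cost: CAD 280010.66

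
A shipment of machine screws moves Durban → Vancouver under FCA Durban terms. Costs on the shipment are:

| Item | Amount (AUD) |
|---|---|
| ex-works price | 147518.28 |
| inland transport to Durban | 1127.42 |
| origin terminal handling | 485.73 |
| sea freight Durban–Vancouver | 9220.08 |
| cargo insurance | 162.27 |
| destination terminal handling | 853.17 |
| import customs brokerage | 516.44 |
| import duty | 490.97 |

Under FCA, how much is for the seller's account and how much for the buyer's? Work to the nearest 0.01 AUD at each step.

FCA: the seller delivers export-cleared goods to the carrier; the buyer bears costs from that point.
Seller's account: goods 147518.28 + inland to port 1127.42 = 148645.70
Buyer's account: origin terminal 485.73 + freight 9220.08 + insurance 162.27 + destination terminal 853.17 + brokerage 516.44 + duty 490.97 = 11728.66

Seller: AUD 148645.70; buyer: AUD 11728.66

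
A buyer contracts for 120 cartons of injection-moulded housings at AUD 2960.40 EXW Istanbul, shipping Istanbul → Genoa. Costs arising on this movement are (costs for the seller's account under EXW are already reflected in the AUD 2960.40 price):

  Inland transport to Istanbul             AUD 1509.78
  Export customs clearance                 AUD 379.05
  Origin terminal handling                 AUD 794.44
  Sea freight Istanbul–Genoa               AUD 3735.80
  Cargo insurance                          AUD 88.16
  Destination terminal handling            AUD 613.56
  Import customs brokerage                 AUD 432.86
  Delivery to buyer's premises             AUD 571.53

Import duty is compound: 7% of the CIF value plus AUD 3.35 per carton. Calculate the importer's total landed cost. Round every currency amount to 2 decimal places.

EXW: the seller makes goods available at their premises; the buyer bears all onward costs.
CIF value = EXW price + inland to port + export clearance + origin terminal + freight + insurance = 2960.40 + 1509.78 + 379.05 + 794.44 + 3735.80 + 88.16 = 9467.63
Ad valorem component: 9467.63 × 7% = 662.73
Specific component: 120 × 3.35 = 402.00
Import duty = 662.73 + 402.00 = 1064.73
Buyer bears: inland to port 1509.78 + export clearance 379.05 + origin terminal 794.44 + freight 3735.80 + insurance 88.16 + destination terminal 613.56 + brokerage 432.86 + delivery 571.53 + duty 1064.73 = 9189.91
Landed cost = invoice 2960.40 + 9189.91 = 12150.31

Total landed cost: AUD 12150.31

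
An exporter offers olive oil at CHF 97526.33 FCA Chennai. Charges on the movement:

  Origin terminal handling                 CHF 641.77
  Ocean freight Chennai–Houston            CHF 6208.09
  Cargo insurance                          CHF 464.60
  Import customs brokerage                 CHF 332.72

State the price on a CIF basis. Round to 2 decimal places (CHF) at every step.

Not relevant to the conversion: brokerage — on the buyer under both terms; not part of either seller's price.
From FCA to CIF, the seller additionally bears: origin terminal, freight, insurance.
CIF price = 97526.33 + 641.77 + 6208.09 + 464.60 = 104840.79

CIF price: CHF 104840.79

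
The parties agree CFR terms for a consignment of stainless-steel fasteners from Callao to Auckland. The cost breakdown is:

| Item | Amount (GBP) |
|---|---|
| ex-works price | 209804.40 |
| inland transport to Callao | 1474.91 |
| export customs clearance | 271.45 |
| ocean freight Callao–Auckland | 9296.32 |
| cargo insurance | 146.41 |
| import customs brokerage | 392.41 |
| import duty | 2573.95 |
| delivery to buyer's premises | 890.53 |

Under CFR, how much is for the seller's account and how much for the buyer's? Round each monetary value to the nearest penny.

Seller: GBP 220847.08; buyer: GBP 4003.30

CFR: the seller pays costs through ocean freight to the destination port, but not insurance.
Seller's account: goods 209804.40 + inland to port 1474.91 + export clearance 271.45 + freight 9296.32 = 220847.08
Buyer's account: insurance 146.41 + brokerage 392.41 + duty 2573.95 + delivery 890.53 = 4003.30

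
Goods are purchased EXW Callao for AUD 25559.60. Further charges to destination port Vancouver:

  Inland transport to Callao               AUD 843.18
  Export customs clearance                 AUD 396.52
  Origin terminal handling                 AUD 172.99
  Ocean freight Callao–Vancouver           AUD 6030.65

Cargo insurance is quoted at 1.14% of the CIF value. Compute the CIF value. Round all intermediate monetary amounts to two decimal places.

Let C be the CIF value. C = EXW price + pre-shipment costs + freight + 1.14% × C
C − 1.14% × C = 25559.60 + 843.18 + 396.52 + 172.99 + 6030.65
0.9886 × C = 33002.94
C = 33002.94 / 0.9886 = 33383.51
Insurance premium = 1.14% × 33383.51 = 380.57

CIF value: AUD 33383.51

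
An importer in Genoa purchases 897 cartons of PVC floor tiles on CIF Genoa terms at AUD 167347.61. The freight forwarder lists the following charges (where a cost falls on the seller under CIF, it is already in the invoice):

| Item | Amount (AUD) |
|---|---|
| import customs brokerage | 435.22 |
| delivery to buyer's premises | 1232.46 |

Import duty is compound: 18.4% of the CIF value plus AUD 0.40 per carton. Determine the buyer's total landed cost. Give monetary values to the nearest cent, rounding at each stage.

CIF: the seller pays costs through ocean freight and marine insurance to the destination port.
The CIF price already equals the CIF value: 167347.61
Ad valorem component: 167347.61 × 18.4% = 30791.96
Specific component: 897 × 0.40 = 358.80
Import duty = 30791.96 + 358.80 = 31150.76
Buyer bears: brokerage 435.22 + delivery 1232.46 + duty 31150.76 = 32818.44
Landed cost = invoice 167347.61 + 32818.44 = 200166.05

Total landed cost: AUD 200166.05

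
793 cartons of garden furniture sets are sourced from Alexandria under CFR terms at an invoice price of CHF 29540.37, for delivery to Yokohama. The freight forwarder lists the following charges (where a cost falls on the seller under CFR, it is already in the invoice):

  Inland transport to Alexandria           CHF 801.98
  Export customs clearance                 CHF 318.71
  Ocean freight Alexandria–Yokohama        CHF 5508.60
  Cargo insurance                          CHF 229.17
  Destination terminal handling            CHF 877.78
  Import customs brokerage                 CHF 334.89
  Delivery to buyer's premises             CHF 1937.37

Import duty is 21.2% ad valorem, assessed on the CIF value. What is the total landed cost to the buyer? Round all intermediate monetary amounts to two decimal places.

Total landed cost: CHF 39230.72

CFR: the seller pays costs through ocean freight to the destination port, but not insurance.
Already in the invoice (seller's account under CFR): inland to port, export clearance, freight — exclude.
CIF value = CFR price + insurance = 29540.37 + 229.17 = 29769.54
Import duty = 29769.54 × 21.2% = 6311.14
Buyer bears: insurance 229.17 + destination terminal 877.78 + brokerage 334.89 + delivery 1937.37 + duty 6311.14 = 9690.35
Landed cost = invoice 29540.37 + 9690.35 = 39230.72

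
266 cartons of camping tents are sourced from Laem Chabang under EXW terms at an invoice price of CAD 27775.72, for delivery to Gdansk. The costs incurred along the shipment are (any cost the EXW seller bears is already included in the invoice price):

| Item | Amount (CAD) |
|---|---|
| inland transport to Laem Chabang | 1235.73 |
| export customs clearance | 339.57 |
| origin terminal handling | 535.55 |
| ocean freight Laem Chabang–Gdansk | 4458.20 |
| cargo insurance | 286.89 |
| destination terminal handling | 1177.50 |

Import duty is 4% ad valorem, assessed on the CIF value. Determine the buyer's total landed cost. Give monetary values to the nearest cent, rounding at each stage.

Total landed cost: CAD 37194.43

EXW: the seller makes goods available at their premises; the buyer bears all onward costs.
CIF value = EXW price + inland to port + export clearance + origin terminal + freight + insurance = 27775.72 + 1235.73 + 339.57 + 535.55 + 4458.20 + 286.89 = 34631.66
Import duty = 34631.66 × 4% = 1385.27
Buyer bears: inland to port 1235.73 + export clearance 339.57 + origin terminal 535.55 + freight 4458.20 + insurance 286.89 + destination terminal 1177.50 + duty 1385.27 = 9418.71
Landed cost = invoice 27775.72 + 9418.71 = 37194.43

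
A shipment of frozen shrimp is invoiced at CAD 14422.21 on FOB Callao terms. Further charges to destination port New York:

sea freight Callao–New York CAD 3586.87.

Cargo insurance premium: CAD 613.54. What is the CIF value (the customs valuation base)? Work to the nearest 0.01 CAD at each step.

CIF = FOB price + freight + insurance
CIF = 14422.21 + 3586.87 + 613.54 = 18622.62

CIF value: CAD 18622.62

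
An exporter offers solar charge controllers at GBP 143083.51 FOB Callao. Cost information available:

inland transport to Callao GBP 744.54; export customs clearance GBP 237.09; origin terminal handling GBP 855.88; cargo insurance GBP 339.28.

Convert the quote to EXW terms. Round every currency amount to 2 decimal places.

Not relevant to the conversion: insurance — on the buyer under both terms; not part of either seller's price.
From FOB to EXW, the seller no longer bears: inland to port, export clearance, origin terminal.
EXW price = 143083.51 − 744.54 − 237.09 − 855.88 = 141246.00

EXW price: GBP 141246.00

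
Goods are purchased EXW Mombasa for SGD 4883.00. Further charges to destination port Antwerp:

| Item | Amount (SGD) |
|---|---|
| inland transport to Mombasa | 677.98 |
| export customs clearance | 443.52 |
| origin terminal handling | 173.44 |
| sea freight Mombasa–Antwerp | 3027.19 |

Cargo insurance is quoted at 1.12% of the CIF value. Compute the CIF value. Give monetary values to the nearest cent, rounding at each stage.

CIF value: SGD 9309.40

Let C be the CIF value. C = EXW price + pre-shipment costs + freight + 1.12% × C
C − 1.12% × C = 4883.00 + 677.98 + 443.52 + 173.44 + 3027.19
0.9888 × C = 9205.13
C = 9205.13 / 0.9888 = 9309.40
Insurance premium = 1.12% × 9309.40 = 104.27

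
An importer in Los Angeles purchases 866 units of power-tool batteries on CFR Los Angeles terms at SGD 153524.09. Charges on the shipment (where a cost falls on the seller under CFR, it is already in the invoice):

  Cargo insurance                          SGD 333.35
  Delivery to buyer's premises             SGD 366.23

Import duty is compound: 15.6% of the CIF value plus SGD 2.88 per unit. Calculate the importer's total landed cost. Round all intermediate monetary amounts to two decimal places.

CFR: the seller pays costs through ocean freight to the destination port, but not insurance.
CIF value = CFR price + insurance = 153524.09 + 333.35 = 153857.44
Ad valorem component: 153857.44 × 15.6% = 24001.76
Specific component: 866 × 2.88 = 2494.08
Import duty = 24001.76 + 2494.08 = 26495.84
Buyer bears: insurance 333.35 + delivery 366.23 + duty 26495.84 = 27195.42
Landed cost = invoice 153524.09 + 27195.42 = 180719.51

Total landed cost: SGD 180719.51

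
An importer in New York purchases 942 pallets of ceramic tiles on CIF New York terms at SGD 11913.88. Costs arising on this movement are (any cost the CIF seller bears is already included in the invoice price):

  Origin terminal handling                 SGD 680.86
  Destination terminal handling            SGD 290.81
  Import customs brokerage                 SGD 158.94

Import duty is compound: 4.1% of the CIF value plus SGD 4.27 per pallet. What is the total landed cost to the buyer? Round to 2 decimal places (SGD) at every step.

CIF: the seller pays costs through ocean freight and marine insurance to the destination port.
Already in the invoice (seller's account under CIF): origin terminal — exclude.
The CIF price already equals the CIF value: 11913.88
Ad valorem component: 11913.88 × 4.1% = 488.47
Specific component: 942 × 4.27 = 4022.34
Import duty = 488.47 + 4022.34 = 4510.81
Buyer bears: destination terminal 290.81 + brokerage 158.94 + duty 4510.81 = 4960.56
Landed cost = invoice 11913.88 + 4960.56 = 16874.44

Total landed cost: SGD 16874.44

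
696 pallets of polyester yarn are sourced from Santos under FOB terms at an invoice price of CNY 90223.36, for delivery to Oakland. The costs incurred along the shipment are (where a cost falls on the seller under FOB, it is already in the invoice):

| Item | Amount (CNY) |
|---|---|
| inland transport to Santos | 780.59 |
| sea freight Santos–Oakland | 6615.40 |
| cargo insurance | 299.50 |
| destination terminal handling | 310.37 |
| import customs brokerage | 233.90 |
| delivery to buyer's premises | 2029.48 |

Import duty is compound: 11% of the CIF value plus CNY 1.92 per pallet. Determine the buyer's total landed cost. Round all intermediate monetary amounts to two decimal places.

Total landed cost: CNY 111733.54

FOB: the seller bears costs until goods are on board at the origin port; the buyer bears freight, insurance and all costs thereafter.
Already in the invoice (seller's account under FOB): inland to port — exclude.
CIF value = FOB price + freight + insurance = 90223.36 + 6615.40 + 299.50 = 97138.26
Ad valorem component: 97138.26 × 11% = 10685.21
Specific component: 696 × 1.92 = 1336.32
Import duty = 10685.21 + 1336.32 = 12021.53
Buyer bears: freight 6615.40 + insurance 299.50 + destination terminal 310.37 + brokerage 233.90 + delivery 2029.48 + duty 12021.53 = 21510.18
Landed cost = invoice 90223.36 + 21510.18 = 111733.54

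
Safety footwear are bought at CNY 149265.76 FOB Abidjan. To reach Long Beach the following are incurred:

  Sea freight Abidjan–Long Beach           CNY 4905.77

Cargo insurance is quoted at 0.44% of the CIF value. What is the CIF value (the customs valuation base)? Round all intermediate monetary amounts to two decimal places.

Let C be the CIF value. C = FOB price + freight + 0.44% × C
C − 0.44% × C = 149265.76 + 4905.77
0.9956 × C = 154171.53
C = 154171.53 / 0.9956 = 154852.88
Insurance premium = 0.44% × 154852.88 = 681.35

CIF value: CNY 154852.88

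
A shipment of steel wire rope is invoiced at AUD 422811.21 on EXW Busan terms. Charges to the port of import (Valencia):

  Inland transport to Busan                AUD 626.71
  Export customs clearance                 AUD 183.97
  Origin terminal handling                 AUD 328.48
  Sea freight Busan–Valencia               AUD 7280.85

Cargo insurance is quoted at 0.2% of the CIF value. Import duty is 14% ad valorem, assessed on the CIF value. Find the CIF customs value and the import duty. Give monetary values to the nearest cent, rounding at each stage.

CIF value: AUD 432095.41; import duty: AUD 60493.36

Let C be the CIF value. C = EXW price + pre-shipment costs + freight + 0.2% × C
C − 0.2% × C = 422811.21 + 626.71 + 183.97 + 328.48 + 7280.85
0.998 × C = 431231.22
C = 431231.22 / 0.998 = 432095.41
Insurance premium = 0.2% × 432095.41 = 864.19
Import duty = 432095.41 × 14% = 60493.36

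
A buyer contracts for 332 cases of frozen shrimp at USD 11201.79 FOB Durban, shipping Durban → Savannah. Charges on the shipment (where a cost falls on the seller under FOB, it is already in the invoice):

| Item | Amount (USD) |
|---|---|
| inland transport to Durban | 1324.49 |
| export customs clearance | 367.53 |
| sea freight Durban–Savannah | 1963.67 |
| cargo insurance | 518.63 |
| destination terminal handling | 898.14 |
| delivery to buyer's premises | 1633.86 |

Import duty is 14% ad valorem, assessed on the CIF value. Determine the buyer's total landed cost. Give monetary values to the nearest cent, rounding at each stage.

FOB: the seller bears costs until goods are on board at the origin port; the buyer bears freight, insurance and all costs thereafter.
Already in the invoice (seller's account under FOB): inland to port, export clearance — exclude.
CIF value = FOB price + freight + insurance = 11201.79 + 1963.67 + 518.63 = 13684.09
Import duty = 13684.09 × 14% = 1915.77
Buyer bears: freight 1963.67 + insurance 518.63 + destination terminal 898.14 + delivery 1633.86 + duty 1915.77 = 6930.07
Landed cost = invoice 11201.79 + 6930.07 = 18131.86

Total landed cost: USD 18131.86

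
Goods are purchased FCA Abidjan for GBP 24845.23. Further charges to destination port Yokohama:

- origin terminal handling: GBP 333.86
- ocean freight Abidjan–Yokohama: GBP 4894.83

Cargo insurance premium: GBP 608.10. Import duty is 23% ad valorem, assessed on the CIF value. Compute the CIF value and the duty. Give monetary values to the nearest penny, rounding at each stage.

CIF = FCA price + pre-shipment costs + freight + insurance
CIF = 24845.23 + 333.86 + 4894.83 + 608.10 = 30682.02
Import duty = 30682.02 × 23% = 7056.86

CIF value: GBP 30682.02; import duty: GBP 7056.86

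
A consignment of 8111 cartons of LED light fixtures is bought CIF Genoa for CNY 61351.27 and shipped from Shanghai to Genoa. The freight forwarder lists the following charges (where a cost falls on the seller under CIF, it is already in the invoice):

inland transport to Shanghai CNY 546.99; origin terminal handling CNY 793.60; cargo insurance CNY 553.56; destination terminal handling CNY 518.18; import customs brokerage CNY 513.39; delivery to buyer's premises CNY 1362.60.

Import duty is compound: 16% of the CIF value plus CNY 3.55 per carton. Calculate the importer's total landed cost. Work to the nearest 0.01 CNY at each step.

CIF: the seller pays costs through ocean freight and marine insurance to the destination port.
Already in the invoice (seller's account under CIF): inland to port, origin terminal, insurance — exclude.
The CIF price already equals the CIF value: 61351.27
Ad valorem component: 61351.27 × 16% = 9816.20
Specific component: 8111 × 3.55 = 28794.05
Import duty = 9816.20 + 28794.05 = 38610.25
Buyer bears: destination terminal 518.18 + brokerage 513.39 + delivery 1362.60 + duty 38610.25 = 41004.42
Landed cost = invoice 61351.27 + 41004.42 = 102355.69

Total landed cost: CNY 102355.69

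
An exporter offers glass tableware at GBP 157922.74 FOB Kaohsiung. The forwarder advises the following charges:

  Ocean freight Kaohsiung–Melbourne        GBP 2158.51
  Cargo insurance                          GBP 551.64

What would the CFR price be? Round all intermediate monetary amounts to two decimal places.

Not relevant to the conversion: insurance — on the buyer under both terms; not part of either seller's price.
From FOB to CFR, the seller additionally bears: freight.
CFR price = 157922.74 + 2158.51 = 160081.25

CFR price: GBP 160081.25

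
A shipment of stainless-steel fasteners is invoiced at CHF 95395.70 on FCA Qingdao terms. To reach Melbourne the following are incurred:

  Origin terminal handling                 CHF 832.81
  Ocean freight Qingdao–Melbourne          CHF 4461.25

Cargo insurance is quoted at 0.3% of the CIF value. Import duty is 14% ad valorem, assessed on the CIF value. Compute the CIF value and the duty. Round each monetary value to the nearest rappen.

CIF value: CHF 100992.74; import duty: CHF 14138.98

Let C be the CIF value. C = FCA price + pre-shipment costs + freight + 0.3% × C
C − 0.3% × C = 95395.70 + 832.81 + 4461.25
0.997 × C = 100689.76
C = 100689.76 / 0.997 = 100992.74
Insurance premium = 0.3% × 100992.74 = 302.98
Import duty = 100992.74 × 14% = 14138.98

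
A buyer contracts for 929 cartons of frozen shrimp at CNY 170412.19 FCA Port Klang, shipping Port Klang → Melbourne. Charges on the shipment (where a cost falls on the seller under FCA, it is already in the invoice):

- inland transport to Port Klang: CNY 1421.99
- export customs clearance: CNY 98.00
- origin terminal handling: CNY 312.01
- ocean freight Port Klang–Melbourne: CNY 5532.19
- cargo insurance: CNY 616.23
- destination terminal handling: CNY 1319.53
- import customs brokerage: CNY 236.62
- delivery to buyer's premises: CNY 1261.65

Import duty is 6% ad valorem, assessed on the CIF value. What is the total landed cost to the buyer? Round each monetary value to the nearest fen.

FCA: the seller delivers export-cleared goods to the carrier; the buyer bears costs from that point.
Already in the invoice (seller's account under FCA): inland to port, export clearance — exclude.
CIF value = FCA price + origin terminal + freight + insurance = 170412.19 + 312.01 + 5532.19 + 616.23 = 176872.62
Import duty = 176872.62 × 6% = 10612.36
Buyer bears: origin terminal 312.01 + freight 5532.19 + insurance 616.23 + destination terminal 1319.53 + brokerage 236.62 + delivery 1261.65 + duty 10612.36 = 19890.59
Landed cost = invoice 170412.19 + 19890.59 = 190302.78

Total landed cost: CNY 190302.78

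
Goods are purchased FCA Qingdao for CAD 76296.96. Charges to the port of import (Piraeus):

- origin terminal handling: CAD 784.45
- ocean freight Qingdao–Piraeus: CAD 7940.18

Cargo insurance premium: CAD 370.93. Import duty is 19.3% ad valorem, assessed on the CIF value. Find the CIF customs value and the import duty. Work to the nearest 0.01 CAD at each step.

CIF = FCA price + pre-shipment costs + freight + insurance
CIF = 76296.96 + 784.45 + 7940.18 + 370.93 = 85392.52
Import duty = 85392.52 × 19.3% = 16480.76

CIF value: CAD 85392.52; import duty: CAD 16480.76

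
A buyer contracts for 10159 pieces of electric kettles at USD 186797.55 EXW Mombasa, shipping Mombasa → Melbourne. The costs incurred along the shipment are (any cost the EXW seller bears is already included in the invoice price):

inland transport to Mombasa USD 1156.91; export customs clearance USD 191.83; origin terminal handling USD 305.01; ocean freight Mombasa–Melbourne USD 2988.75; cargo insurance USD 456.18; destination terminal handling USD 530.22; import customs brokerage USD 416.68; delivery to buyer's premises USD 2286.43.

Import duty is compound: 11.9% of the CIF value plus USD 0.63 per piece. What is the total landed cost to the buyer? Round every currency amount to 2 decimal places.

Total landed cost: USD 224365.38

EXW: the seller makes goods available at their premises; the buyer bears all onward costs.
CIF value = EXW price + inland to port + export clearance + origin terminal + freight + insurance = 186797.55 + 1156.91 + 191.83 + 305.01 + 2988.75 + 456.18 = 191896.23
Ad valorem component: 191896.23 × 11.9% = 22835.65
Specific component: 10159 × 0.63 = 6400.17
Import duty = 22835.65 + 6400.17 = 29235.82
Buyer bears: inland to port 1156.91 + export clearance 191.83 + origin terminal 305.01 + freight 2988.75 + insurance 456.18 + destination terminal 530.22 + brokerage 416.68 + delivery 2286.43 + duty 29235.82 = 37567.83
Landed cost = invoice 186797.55 + 37567.83 = 224365.38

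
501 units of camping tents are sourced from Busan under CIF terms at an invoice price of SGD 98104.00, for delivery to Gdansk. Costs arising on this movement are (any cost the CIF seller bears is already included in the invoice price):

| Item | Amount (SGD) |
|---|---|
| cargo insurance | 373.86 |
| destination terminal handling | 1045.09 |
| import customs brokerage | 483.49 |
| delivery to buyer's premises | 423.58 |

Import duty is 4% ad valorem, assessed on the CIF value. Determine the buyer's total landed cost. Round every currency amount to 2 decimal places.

CIF: the seller pays costs through ocean freight and marine insurance to the destination port.
Already in the invoice (seller's account under CIF): insurance — exclude.
The CIF price already equals the CIF value: 98104.00
Import duty = 98104.00 × 4% = 3924.16
Buyer bears: destination terminal 1045.09 + brokerage 483.49 + delivery 423.58 + duty 3924.16 = 5876.32
Landed cost = invoice 98104.00 + 5876.32 = 103980.32

Total landed cost: SGD 103980.32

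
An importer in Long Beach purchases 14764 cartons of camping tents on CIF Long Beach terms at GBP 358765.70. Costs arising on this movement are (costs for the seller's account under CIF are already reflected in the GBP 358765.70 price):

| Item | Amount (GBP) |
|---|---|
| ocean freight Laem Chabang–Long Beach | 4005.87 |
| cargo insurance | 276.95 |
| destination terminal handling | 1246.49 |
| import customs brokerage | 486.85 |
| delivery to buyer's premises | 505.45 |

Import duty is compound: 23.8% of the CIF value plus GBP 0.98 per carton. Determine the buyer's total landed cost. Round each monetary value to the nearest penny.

CIF: the seller pays costs through ocean freight and marine insurance to the destination port.
Already in the invoice (seller's account under CIF): freight, insurance — exclude.
The CIF price already equals the CIF value: 358765.70
Ad valorem component: 358765.70 × 23.8% = 85386.24
Specific component: 14764 × 0.98 = 14468.72
Import duty = 85386.24 + 14468.72 = 99854.96
Buyer bears: destination terminal 1246.49 + brokerage 486.85 + delivery 505.45 + duty 99854.96 = 102093.75
Landed cost = invoice 358765.70 + 102093.75 = 460859.45

Total landed cost: GBP 460859.45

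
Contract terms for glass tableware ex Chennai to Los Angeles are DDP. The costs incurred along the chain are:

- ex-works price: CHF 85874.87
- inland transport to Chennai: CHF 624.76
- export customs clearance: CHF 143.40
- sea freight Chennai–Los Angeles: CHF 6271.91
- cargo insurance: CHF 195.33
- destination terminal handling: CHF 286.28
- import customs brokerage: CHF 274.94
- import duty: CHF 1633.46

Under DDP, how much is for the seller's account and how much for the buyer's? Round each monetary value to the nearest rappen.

DDP: the seller bears all costs including import duty.
Seller's account: goods 85874.87 + inland to port 624.76 + export clearance 143.40 + freight 6271.91 + insurance 195.33 + destination terminal 286.28 + brokerage 274.94 + duty 1633.46 = 95304.95
Buyer's account: 0.00

Seller: CHF 95304.95; buyer: CHF 0.00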